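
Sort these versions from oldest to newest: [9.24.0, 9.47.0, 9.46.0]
[9.24.0, 9.46.0, 9.47.0]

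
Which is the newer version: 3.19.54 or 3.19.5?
3.19.54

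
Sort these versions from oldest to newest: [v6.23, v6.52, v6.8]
[v6.8, v6.23, v6.52]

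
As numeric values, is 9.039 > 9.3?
False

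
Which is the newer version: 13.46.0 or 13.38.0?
13.46.0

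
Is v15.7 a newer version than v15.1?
Yes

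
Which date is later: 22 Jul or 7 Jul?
22 Jul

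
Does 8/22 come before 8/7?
No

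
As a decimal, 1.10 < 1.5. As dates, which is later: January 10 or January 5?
January 10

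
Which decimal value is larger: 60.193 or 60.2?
60.2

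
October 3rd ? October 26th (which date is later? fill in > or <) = <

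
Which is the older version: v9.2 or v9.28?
v9.2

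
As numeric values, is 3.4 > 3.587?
False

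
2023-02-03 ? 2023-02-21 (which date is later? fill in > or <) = <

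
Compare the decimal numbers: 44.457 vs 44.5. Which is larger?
44.5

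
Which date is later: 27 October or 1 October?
27 October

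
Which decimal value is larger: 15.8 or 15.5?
15.8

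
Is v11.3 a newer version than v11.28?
No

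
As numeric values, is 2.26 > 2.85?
False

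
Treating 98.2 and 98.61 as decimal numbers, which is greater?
98.61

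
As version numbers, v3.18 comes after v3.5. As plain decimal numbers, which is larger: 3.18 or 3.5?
3.5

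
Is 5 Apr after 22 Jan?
Yes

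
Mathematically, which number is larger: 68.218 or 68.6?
68.6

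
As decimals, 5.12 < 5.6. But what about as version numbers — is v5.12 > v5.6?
True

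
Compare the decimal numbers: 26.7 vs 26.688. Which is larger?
26.7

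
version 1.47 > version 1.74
False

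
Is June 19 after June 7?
Yes. Day 19 comes after day 7 in June — this is a date comparison, not a decimal one (the decimal 6.19 would be smaller than 6.7).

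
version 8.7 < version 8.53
True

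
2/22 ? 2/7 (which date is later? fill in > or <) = >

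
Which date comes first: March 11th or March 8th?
March 8th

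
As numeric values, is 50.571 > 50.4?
True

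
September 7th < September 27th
True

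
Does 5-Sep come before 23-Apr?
No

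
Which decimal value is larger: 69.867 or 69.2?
69.867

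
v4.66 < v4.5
False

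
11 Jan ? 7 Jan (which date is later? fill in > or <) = >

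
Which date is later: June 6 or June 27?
June 27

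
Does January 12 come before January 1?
No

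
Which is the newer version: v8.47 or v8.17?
v8.47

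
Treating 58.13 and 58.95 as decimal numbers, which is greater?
58.95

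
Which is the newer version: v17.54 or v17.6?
v17.54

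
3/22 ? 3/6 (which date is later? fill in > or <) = >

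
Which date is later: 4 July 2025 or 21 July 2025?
21 July 2025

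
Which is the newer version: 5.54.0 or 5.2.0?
5.54.0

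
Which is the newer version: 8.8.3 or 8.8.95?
8.8.95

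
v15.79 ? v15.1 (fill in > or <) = >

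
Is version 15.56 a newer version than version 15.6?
Yes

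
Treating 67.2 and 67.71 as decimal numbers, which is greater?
67.71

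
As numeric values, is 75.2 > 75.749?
False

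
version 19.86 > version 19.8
True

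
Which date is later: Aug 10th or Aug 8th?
Aug 10th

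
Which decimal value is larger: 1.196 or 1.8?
1.8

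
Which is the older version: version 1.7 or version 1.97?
version 1.7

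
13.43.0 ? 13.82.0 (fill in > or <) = <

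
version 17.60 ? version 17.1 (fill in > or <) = >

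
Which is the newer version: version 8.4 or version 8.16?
version 8.16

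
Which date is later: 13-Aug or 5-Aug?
13-Aug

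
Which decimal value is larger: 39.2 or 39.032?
39.2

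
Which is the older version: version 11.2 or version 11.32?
version 11.2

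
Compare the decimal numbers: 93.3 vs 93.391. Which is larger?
93.391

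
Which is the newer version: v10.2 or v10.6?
v10.6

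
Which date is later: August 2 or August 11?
August 11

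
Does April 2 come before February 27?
No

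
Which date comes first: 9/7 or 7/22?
7/22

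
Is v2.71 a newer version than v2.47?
Yes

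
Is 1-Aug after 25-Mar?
Yes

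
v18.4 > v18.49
False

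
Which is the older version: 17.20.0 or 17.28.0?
17.20.0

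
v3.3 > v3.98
False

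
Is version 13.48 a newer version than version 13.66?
No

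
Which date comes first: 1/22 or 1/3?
1/3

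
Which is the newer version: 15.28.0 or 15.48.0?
15.48.0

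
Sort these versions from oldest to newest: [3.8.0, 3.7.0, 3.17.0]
[3.7.0, 3.8.0, 3.17.0]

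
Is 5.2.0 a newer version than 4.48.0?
Yes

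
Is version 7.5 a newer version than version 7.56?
No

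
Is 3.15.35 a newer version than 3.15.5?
Yes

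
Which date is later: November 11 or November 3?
November 11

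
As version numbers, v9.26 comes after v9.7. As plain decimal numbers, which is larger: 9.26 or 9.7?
9.7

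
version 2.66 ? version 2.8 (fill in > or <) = >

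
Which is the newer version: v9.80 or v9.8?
v9.80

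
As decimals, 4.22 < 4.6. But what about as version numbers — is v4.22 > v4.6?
True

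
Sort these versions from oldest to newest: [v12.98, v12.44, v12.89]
[v12.44, v12.89, v12.98]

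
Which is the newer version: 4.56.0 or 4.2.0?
4.56.0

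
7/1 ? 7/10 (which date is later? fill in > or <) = <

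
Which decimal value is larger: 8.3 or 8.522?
8.522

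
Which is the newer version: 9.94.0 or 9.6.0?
9.94.0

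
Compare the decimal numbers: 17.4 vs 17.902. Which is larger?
17.902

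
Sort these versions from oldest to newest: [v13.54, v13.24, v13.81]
[v13.24, v13.54, v13.81]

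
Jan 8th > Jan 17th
False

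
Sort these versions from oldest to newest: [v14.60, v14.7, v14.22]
[v14.7, v14.22, v14.60]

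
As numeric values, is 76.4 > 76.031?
True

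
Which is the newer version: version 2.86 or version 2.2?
version 2.86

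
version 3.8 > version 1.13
True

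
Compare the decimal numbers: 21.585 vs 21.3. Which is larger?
21.585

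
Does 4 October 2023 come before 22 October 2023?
Yes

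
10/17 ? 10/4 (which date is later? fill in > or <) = >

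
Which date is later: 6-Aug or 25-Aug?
25-Aug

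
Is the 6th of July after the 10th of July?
No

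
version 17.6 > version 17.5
True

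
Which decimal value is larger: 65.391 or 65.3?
65.391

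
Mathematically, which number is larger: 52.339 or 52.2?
52.339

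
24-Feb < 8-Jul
True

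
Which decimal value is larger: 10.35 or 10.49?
10.49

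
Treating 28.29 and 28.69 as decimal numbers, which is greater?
28.69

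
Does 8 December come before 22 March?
No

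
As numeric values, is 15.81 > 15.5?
True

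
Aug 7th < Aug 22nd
True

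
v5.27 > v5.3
True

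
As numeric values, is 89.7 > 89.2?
True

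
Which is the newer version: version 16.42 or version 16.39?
version 16.42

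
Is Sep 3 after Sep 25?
No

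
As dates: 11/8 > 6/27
True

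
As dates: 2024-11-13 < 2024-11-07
False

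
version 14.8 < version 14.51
True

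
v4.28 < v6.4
True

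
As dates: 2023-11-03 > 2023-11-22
False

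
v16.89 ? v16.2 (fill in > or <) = >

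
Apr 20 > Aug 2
False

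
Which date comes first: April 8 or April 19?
April 8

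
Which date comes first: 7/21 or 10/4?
7/21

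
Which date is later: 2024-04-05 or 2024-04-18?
2024-04-18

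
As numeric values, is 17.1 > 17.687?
False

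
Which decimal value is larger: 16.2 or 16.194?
16.2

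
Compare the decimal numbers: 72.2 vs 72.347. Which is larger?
72.347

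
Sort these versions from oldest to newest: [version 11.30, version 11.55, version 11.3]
[version 11.3, version 11.30, version 11.55]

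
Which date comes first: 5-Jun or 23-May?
23-May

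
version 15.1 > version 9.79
True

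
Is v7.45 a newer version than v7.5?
Yes. Version numbers are compared segment by segment as integers, not as decimals: minor version 45 > 5, so v7.45 > v7.5 (even though the decimal 7.45 < 7.5).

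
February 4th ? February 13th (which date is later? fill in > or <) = <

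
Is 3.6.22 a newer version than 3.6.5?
Yes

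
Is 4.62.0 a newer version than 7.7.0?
No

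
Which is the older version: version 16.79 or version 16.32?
version 16.32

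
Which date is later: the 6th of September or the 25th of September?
the 25th of September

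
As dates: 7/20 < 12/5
True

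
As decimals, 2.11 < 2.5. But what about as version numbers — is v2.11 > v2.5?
True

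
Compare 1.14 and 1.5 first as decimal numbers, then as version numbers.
As decimals: 1.14 < 1.5. As versions: v1.14 > v1.5 (minor version 14 > 5).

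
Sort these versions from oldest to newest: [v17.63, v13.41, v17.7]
[v13.41, v17.7, v17.63]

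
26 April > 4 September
False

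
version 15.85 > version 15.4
True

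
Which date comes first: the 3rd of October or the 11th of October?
the 3rd of October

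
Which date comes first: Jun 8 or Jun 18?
Jun 8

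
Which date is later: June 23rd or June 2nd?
June 23rd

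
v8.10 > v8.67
False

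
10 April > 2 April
True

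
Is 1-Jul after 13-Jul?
No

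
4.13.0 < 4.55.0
True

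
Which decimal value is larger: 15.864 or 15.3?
15.864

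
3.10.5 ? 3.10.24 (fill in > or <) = <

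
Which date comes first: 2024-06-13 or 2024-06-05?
2024-06-05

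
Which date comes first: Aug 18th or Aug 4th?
Aug 4th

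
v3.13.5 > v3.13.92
False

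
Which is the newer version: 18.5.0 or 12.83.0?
18.5.0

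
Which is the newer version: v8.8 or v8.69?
v8.69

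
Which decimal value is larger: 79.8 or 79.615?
79.8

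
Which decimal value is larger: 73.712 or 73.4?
73.712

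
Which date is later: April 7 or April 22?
April 22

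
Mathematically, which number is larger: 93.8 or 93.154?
93.8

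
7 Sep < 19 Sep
True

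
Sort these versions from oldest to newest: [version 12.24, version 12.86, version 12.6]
[version 12.6, version 12.24, version 12.86]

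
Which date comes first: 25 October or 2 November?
25 October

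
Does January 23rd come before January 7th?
No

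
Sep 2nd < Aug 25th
False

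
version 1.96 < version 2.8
True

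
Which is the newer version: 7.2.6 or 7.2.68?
7.2.68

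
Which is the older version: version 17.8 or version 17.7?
version 17.7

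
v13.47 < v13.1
False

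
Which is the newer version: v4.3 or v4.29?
v4.29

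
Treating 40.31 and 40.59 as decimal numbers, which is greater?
40.59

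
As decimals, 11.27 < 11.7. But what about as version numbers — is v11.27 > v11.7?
True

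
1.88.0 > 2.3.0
False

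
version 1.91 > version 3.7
False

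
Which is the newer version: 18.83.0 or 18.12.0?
18.83.0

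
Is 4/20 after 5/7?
No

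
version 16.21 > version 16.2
True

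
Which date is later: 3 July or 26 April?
3 July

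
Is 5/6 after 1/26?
Yes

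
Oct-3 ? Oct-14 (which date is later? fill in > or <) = <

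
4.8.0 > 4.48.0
False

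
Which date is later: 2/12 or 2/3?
2/12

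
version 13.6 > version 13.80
False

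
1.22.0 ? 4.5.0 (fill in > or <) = <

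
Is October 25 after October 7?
Yes. Day 25 comes after day 7 in October — this is a date comparison, not a decimal one (the decimal 10.25 would be smaller than 10.7).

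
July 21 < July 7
False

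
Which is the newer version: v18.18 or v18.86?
v18.86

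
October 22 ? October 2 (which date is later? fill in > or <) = >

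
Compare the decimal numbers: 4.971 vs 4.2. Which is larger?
4.971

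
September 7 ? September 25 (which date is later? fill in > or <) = <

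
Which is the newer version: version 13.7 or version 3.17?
version 13.7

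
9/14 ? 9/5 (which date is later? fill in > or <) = >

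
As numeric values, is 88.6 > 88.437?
True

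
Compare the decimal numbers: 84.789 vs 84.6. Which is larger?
84.789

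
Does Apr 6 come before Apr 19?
Yes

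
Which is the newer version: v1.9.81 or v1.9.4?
v1.9.81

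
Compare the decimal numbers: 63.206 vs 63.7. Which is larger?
63.7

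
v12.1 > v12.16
False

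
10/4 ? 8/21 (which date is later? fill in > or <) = >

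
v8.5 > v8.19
False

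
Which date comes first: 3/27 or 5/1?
3/27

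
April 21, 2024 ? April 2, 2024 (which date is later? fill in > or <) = >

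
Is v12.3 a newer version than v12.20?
No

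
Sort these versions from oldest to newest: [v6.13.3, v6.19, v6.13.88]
[v6.13.3, v6.13.88, v6.19]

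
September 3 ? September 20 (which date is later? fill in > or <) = <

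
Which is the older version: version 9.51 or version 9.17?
version 9.17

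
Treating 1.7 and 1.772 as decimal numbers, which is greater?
1.772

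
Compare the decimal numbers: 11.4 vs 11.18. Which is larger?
11.4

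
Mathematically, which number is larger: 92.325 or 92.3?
92.325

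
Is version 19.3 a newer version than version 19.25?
No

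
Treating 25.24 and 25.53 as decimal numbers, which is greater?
25.53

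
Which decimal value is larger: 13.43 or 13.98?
13.98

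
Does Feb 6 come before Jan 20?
No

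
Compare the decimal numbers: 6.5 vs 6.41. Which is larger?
6.5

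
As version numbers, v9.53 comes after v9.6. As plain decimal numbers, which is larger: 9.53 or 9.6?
9.6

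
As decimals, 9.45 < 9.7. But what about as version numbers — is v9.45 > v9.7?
True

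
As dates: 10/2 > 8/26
True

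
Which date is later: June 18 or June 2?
June 18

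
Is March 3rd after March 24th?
No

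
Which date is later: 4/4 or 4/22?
4/22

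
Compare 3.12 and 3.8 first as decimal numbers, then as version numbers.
As decimals: 3.12 < 3.8. As versions: v3.12 > v3.8 (minor version 12 > 8).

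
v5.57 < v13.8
True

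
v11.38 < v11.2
False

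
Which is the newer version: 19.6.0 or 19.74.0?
19.74.0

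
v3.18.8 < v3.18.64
True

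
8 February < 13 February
True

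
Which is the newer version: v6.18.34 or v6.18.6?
v6.18.34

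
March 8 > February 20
True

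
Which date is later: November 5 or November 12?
November 12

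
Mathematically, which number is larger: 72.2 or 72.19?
72.2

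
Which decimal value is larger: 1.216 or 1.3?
1.3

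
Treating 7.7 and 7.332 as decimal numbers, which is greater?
7.7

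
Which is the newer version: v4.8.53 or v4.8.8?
v4.8.53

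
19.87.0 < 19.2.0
False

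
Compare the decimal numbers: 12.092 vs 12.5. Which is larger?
12.5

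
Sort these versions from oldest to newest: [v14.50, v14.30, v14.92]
[v14.30, v14.50, v14.92]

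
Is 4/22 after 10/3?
No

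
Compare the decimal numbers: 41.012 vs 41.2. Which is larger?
41.2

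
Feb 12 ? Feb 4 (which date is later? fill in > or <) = >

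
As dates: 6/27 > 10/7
False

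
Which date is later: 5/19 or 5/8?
5/19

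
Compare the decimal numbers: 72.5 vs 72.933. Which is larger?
72.933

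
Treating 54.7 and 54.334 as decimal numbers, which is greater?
54.7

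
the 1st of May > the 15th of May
False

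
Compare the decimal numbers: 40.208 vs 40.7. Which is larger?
40.7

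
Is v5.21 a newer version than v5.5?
Yes. Version numbers are compared segment by segment as integers, not as decimals: minor version 21 > 5, so v5.21 > v5.5 (even though the decimal 5.21 < 5.5).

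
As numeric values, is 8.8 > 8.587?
True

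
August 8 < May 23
False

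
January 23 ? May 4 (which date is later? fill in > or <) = <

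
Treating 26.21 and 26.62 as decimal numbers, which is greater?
26.62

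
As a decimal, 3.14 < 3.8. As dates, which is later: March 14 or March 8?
March 14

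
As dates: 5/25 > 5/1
True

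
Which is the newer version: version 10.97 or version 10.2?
version 10.97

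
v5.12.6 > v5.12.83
False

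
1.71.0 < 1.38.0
False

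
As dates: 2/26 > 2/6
True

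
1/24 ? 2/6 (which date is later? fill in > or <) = <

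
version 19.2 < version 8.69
False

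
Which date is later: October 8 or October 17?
October 17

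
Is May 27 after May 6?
Yes. Day 27 comes after day 6 in May — this is a date comparison, not a decimal one (the decimal 5.27 would be smaller than 5.6).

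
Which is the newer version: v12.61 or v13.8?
v13.8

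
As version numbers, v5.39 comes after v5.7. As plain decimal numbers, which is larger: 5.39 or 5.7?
5.7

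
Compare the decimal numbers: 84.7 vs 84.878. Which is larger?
84.878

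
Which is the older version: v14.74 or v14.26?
v14.26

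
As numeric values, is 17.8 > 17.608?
True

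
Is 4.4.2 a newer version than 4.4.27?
No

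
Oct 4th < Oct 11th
True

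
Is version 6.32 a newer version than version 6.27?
Yes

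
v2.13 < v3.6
True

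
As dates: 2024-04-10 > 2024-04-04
True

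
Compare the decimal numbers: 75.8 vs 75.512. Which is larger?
75.8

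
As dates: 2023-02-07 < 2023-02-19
True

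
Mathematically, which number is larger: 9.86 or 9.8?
9.86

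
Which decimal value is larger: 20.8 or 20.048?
20.8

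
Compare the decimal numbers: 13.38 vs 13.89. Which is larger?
13.89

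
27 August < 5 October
True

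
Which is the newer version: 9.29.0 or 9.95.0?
9.95.0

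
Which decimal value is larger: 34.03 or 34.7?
34.7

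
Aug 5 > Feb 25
True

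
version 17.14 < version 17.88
True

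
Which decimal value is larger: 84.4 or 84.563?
84.563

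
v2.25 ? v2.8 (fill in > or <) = >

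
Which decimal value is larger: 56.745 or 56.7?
56.745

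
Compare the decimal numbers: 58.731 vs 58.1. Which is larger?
58.731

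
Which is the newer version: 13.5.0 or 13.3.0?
13.5.0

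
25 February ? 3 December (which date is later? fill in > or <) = <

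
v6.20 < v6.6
False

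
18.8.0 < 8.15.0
False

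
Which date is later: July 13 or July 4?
July 13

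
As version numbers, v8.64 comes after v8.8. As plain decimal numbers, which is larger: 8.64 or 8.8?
8.8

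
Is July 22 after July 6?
Yes. Day 22 comes after day 6 in July — this is a date comparison, not a decimal one (the decimal 7.22 would be smaller than 7.6).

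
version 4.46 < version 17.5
True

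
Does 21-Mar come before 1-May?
Yes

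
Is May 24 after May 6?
Yes. Day 24 comes after day 6 in May — this is a date comparison, not a decimal one (the decimal 5.24 would be smaller than 5.6).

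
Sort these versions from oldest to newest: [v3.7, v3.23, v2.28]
[v2.28, v3.7, v3.23]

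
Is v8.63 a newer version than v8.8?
Yes. Version numbers are compared segment by segment as integers, not as decimals: minor version 63 > 8, so v8.63 > v8.8 (even though the decimal 8.63 < 8.8).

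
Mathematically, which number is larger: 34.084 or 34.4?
34.4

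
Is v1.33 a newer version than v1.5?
Yes. Version numbers are compared segment by segment as integers, not as decimals: minor version 33 > 5, so v1.33 > v1.5 (even though the decimal 1.33 < 1.5).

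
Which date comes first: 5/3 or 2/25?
2/25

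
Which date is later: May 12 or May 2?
May 12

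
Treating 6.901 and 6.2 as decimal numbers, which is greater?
6.901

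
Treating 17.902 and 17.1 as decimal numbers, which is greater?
17.902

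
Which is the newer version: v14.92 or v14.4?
v14.92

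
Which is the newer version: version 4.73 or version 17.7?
version 17.7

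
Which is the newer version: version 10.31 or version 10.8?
version 10.31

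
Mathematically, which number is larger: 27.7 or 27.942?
27.942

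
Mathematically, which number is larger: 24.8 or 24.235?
24.8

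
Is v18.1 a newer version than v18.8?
No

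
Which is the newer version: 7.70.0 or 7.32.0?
7.70.0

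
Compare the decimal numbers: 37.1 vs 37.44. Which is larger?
37.44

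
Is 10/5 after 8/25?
Yes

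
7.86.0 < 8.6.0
True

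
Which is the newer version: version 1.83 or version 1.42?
version 1.83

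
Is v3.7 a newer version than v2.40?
Yes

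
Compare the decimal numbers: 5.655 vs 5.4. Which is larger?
5.655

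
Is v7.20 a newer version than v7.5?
Yes. Version numbers are compared segment by segment as integers, not as decimals: minor version 20 > 5, so v7.20 > v7.5 (even though the decimal 7.20 < 7.5).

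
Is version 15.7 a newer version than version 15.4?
Yes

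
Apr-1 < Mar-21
False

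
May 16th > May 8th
True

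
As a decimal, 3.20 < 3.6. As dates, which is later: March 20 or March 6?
March 20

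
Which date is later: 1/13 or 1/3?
1/13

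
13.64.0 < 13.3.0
False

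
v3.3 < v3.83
True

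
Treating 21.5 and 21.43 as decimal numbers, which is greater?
21.5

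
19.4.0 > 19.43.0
False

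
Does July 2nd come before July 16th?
Yes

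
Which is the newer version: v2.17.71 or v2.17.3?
v2.17.71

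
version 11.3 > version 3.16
True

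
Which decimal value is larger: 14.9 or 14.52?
14.9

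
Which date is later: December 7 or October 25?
December 7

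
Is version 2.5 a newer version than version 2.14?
No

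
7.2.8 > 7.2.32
False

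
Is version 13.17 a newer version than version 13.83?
No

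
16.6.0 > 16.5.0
True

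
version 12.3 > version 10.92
True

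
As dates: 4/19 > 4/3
True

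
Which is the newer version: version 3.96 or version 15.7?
version 15.7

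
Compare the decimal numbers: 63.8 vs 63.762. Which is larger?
63.8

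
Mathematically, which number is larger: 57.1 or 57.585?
57.585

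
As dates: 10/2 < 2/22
False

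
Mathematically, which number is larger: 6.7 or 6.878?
6.878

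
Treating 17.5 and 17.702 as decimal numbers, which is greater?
17.702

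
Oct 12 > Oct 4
True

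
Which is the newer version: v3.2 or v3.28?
v3.28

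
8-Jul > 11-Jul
False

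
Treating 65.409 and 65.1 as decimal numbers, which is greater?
65.409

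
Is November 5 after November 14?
No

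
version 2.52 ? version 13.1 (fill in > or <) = <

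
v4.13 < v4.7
False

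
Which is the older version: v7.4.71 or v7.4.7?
v7.4.7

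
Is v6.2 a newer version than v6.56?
No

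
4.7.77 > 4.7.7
True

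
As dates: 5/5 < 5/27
True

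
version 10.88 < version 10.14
False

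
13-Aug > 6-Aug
True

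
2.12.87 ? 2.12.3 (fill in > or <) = >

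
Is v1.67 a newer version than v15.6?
No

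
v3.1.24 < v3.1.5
False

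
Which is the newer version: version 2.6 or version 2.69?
version 2.69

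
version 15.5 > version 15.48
False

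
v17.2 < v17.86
True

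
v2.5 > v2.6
False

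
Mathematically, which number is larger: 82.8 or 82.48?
82.8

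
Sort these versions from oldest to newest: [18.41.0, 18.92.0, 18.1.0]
[18.1.0, 18.41.0, 18.92.0]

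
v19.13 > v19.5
True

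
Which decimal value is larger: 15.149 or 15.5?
15.5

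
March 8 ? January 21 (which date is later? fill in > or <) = >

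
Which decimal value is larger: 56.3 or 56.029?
56.3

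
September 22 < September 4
False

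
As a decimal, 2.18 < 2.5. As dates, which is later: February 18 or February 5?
February 18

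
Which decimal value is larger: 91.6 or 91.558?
91.6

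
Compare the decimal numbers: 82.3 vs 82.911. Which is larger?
82.911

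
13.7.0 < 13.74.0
True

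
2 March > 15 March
False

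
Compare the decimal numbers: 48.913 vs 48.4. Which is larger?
48.913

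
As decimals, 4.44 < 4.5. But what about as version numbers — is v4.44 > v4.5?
True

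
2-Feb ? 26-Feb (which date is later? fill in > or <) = <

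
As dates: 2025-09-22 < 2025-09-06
False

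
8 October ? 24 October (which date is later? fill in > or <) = <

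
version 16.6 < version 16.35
True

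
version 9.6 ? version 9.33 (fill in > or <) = <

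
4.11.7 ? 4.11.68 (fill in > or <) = <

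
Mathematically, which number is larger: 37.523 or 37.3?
37.523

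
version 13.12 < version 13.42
True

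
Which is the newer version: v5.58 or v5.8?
v5.58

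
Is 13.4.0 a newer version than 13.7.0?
No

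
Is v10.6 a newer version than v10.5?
Yes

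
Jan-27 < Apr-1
True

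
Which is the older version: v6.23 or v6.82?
v6.23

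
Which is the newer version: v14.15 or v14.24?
v14.24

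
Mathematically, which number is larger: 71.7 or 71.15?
71.7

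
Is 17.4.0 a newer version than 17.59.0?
No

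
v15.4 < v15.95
True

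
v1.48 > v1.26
True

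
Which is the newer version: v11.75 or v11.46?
v11.75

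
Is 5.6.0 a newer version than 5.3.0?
Yes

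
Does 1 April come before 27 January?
No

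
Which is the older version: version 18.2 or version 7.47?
version 7.47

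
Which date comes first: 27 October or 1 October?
1 October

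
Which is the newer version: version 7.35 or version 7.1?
version 7.35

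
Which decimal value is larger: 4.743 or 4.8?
4.8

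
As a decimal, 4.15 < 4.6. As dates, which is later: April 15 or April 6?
April 15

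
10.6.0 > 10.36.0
False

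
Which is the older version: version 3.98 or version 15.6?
version 3.98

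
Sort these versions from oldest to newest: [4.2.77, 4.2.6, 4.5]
[4.2.6, 4.2.77, 4.5]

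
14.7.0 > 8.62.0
True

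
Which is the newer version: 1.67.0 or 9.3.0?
9.3.0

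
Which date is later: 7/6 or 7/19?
7/19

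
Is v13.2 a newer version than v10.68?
Yes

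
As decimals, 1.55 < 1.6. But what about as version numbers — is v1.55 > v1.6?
True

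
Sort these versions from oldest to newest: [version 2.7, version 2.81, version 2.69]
[version 2.7, version 2.69, version 2.81]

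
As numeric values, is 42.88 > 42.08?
True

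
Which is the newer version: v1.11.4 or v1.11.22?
v1.11.22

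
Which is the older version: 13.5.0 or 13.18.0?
13.5.0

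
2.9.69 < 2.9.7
False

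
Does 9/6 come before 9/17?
Yes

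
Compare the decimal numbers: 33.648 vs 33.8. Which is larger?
33.8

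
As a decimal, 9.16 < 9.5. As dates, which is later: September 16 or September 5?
September 16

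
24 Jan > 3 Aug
False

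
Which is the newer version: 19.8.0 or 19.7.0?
19.8.0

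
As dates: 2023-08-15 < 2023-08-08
False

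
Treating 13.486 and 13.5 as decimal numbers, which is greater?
13.5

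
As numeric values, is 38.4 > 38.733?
False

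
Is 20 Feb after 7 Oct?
No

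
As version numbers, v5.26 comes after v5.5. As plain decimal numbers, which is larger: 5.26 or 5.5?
5.5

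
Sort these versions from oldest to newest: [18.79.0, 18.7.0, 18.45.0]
[18.7.0, 18.45.0, 18.79.0]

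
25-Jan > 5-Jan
True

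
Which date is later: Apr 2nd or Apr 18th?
Apr 18th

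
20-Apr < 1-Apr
False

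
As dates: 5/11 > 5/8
True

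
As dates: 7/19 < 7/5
False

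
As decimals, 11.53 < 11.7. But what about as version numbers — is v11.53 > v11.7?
True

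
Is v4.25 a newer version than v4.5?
Yes. Version numbers are compared segment by segment as integers, not as decimals: minor version 25 > 5, so v4.25 > v4.5 (even though the decimal 4.25 < 4.5).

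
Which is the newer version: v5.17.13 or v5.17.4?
v5.17.13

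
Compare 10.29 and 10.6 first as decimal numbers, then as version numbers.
As decimals: 10.29 < 10.6. As versions: v10.29 > v10.6 (minor version 29 > 6).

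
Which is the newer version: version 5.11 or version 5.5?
version 5.11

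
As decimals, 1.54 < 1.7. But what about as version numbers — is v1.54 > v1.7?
True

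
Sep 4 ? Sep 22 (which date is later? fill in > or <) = <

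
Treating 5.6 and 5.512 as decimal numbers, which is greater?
5.6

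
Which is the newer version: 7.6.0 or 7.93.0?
7.93.0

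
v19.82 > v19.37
True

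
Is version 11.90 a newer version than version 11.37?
Yes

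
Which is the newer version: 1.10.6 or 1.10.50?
1.10.50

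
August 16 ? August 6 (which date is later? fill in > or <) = >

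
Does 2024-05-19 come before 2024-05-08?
No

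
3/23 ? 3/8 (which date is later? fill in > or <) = >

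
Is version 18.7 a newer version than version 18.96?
No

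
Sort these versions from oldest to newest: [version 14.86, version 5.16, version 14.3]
[version 5.16, version 14.3, version 14.86]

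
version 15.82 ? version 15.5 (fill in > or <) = >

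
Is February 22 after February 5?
Yes. Day 22 comes after day 5 in February — this is a date comparison, not a decimal one (the decimal 2.22 would be smaller than 2.5).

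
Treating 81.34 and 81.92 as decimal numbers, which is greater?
81.92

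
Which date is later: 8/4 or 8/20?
8/20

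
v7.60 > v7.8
True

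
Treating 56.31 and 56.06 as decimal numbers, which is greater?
56.31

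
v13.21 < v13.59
True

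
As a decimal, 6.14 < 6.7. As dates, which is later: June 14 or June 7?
June 14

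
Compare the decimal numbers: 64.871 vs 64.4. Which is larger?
64.871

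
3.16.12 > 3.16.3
True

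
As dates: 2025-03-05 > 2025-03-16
False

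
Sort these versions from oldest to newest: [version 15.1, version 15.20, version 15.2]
[version 15.1, version 15.2, version 15.20]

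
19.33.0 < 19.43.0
True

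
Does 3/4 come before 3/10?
Yes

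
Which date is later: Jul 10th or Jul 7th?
Jul 10th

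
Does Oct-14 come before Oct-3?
No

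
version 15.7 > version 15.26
False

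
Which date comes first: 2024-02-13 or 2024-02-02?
2024-02-02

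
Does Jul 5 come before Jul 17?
Yes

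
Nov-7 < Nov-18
True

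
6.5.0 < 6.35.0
True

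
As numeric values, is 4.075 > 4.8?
False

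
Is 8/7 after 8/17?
No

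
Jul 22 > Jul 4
True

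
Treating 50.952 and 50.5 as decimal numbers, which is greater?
50.952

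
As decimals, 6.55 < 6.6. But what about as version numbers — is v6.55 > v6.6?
True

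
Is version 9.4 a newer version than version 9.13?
No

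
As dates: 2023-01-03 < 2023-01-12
True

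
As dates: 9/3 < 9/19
True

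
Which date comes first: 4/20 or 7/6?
4/20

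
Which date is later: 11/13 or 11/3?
11/13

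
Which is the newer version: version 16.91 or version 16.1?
version 16.91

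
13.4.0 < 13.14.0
True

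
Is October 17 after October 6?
Yes. Day 17 comes after day 6 in October — this is a date comparison, not a decimal one (the decimal 10.17 would be smaller than 10.6).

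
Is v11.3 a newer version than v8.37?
Yes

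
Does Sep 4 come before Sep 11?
Yes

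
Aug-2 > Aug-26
False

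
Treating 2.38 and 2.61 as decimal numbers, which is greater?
2.61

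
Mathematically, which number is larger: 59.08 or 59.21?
59.21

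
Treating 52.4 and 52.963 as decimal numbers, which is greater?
52.963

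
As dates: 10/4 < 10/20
True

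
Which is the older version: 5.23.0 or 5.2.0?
5.2.0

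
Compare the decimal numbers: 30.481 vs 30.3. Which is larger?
30.481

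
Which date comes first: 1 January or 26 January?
1 January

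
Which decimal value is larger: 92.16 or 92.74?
92.74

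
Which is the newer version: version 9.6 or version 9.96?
version 9.96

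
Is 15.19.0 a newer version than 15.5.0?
Yes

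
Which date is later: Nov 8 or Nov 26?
Nov 26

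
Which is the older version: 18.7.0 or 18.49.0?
18.7.0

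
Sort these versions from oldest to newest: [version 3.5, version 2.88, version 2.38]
[version 2.38, version 2.88, version 3.5]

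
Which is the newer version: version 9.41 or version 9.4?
version 9.41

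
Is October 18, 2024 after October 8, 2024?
Yes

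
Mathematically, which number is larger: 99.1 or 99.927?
99.927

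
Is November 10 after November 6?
Yes. Day 10 comes after day 6 in November — this is a date comparison, not a decimal one (the decimal 11.10 would be smaller than 11.6).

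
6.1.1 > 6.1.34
False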